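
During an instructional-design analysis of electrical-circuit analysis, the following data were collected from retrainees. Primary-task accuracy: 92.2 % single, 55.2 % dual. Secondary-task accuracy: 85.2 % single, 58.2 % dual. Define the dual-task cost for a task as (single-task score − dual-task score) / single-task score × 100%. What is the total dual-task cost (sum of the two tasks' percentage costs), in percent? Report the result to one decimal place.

Primary cost = (92.2 − 55.2) / 92.2 × 100% = 40.1302%.
Secondary cost = (85.2 − 58.2) / 85.2 × 100% = 31.6901%.
Total = 40.1302% + 31.6901% = 71.8203% ≈ 71.8%.

71.8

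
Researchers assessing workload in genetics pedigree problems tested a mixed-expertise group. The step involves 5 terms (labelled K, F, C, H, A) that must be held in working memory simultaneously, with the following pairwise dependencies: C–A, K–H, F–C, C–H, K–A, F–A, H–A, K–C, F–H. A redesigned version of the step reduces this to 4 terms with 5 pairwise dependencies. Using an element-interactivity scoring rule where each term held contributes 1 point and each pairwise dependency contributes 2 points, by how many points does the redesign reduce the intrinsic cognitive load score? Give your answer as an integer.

9

Original: 5 × 1 + 9 × 2 = 5 + 18 = 23.
Redesigned: 4 × 1 + 5 × 2 = 4 + 10 = 14.
Reduction = 23 − 14 = 9.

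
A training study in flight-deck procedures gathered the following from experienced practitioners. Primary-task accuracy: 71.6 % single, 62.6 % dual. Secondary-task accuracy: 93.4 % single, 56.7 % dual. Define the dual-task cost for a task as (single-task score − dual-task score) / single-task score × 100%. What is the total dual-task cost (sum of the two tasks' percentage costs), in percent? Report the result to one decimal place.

51.9

Primary cost = (71.6 − 62.6) / 71.6 × 100% = 12.5698%.
Secondary cost = (93.4 − 56.7) / 93.4 × 100% = 39.2934%.
Total = 12.5698% + 39.2934% = 51.8632% ≈ 51.9%.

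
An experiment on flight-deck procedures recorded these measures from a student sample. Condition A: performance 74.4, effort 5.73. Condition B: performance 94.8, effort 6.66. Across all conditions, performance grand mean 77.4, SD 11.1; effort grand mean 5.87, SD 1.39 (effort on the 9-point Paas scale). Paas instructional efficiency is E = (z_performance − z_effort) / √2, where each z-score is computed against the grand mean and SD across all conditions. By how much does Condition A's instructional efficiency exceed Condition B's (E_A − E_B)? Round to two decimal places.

Condition A: z_P = (74.4 − 77.4)/11.1 = -0.2703; z_E = (5.73 − 5.87)/1.39 = -0.1007; E_A = (-0.2703 − (-0.1007))/√2 = -0.1199.
Condition B: z_P = (94.8 − 77.4)/11.1 = 1.5676; z_E = (6.66 − 5.87)/1.39 = 0.5683; E_B = (1.5676 − 0.5683)/√2 = 0.7066.
E_A − E_B = -0.1199 − 0.7066 = -0.8265 ≈ -0.83.

-0.83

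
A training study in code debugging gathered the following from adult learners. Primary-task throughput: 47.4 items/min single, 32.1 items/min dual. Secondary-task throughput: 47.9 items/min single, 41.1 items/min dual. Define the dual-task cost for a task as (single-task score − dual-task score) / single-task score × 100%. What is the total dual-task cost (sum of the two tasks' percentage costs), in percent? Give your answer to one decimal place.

Primary cost = (47.4 − 32.1) / 47.4 × 100% = 32.2785%.
Secondary cost = (47.9 − 41.1) / 47.9 × 100% = 14.1962%.
Total = 32.2785% + 14.1962% = 46.4747% ≈ 46.5%.

46.5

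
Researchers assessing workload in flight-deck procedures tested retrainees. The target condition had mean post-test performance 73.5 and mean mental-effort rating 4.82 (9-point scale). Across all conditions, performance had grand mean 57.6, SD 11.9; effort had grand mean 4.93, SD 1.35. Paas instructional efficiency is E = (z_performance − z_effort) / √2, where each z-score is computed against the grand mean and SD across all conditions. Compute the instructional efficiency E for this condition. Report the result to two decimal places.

z_performance = (73.5 − 57.6) / 11.9 = 15.9000 / 11.9 = 1.3361.
z_effort = (4.82 − 4.93) / 1.35 = -0.1100 / 1.35 = -0.0815.
z_P − z_E = 1.3361 − (-0.0815) = 1.4176.
E = 1.4176 / √2 = 1.4176 / 1.41421 = 1.0024 ≈ 1.00.

1.00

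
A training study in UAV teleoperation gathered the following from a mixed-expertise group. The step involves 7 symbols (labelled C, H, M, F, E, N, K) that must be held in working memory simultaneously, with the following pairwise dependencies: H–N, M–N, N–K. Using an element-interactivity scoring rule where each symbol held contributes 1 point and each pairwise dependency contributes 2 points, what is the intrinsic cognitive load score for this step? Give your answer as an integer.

Count of symbols held simultaneously: 7.
Count of pairwise dependencies listed: 3.
Element contribution: 7 × 1 = 7.
Interaction contribution: 3 × 2 = 6.
Intrinsic load = 7 + 6 = 13.

13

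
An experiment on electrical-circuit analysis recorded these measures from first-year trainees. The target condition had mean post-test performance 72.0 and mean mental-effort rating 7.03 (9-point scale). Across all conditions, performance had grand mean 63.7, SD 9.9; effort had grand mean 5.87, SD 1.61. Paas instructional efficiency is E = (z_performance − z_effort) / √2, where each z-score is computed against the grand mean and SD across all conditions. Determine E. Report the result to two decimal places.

0.08

z_performance = (72.0 − 63.7) / 9.9 = 8.3000 / 9.9 = 0.8384.
z_effort = (7.03 − 5.87) / 1.61 = 1.1600 / 1.61 = 0.7205.
z_P − z_E = 0.8384 − 0.7205 = 0.1179.
E = 0.1179 / √2 = 0.1179 / 1.41421 = 0.0834 ≈ 0.08.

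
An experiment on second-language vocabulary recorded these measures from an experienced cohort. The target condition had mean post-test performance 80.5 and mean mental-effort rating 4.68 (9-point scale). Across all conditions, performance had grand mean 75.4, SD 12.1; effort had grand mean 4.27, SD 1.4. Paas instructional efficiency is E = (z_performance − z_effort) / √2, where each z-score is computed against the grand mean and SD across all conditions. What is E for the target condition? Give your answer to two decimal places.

z_performance = (80.5 − 75.4) / 12.1 = 5.1000 / 12.1 = 0.4215.
z_effort = (4.68 − 4.27) / 1.4 = 0.4100 / 1.4 = 0.2929.
z_P − z_E = 0.4215 − 0.2929 = 0.1286.
E = 0.1286 / √2 = 0.1286 / 1.41421 = 0.0909 ≈ 0.09.

0.09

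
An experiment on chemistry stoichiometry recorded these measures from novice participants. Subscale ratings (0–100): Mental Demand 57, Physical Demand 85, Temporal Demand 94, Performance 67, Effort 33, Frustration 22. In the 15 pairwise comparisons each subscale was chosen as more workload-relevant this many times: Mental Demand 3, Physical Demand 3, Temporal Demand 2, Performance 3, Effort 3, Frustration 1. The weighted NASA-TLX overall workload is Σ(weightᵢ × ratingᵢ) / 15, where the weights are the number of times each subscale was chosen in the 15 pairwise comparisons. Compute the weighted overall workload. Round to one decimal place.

The tallies are the weights (they sum to 15).
Weighted sum = 3·57 + 3·85 + 2·94 + 3·67 + 3·33 + 1·22
            = 171 + 255 + 188 + 201 + 99 + 22 = 936.
Overall workload = 936 / 15 = 62.4000 ≈ 62.4.

62.4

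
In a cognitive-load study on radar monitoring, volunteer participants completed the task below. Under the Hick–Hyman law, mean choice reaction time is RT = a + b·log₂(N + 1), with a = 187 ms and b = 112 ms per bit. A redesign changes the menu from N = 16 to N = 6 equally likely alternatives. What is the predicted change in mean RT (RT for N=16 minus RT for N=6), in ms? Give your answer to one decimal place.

143.4

RT(16) = 187 + 112·log₂(17) = 187 + 112·4.0875 = 644.8000 ms.
RT(6) = 187 + 112·log₂(7) = 187 + 112·2.8074 = 501.4288 ms.
Difference = 644.8000 − 501.4288 = 143.3712 ≈ 143.4 ms.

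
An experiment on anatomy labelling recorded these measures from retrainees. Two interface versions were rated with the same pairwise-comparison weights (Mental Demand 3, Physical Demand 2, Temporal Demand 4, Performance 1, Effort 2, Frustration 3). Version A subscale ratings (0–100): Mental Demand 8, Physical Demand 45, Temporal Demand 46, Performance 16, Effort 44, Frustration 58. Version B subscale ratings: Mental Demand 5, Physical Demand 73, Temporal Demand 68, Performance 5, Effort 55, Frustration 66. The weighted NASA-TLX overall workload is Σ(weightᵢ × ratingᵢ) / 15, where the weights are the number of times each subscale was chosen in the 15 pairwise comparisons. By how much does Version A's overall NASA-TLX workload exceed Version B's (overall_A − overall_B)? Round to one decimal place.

-11.3

Version A weighted sum = 3·8 + 2·45 + 4·46 + 1·16 + 2·44 + 3·58 = 24 + 90 + 184 + 16 + 88 + 174 = 576; overall_A = 576/15 = 38.4000.
Version B weighted sum = 3·5 + 2·73 + 4·68 + 1·5 + 2·55 + 3·66 = 15 + 146 + 272 + 5 + 110 + 198 = 746; overall_B = 746/15 = 49.7333.
Difference = 38.4000 − 49.7333 = -11.3333 ≈ -11.3.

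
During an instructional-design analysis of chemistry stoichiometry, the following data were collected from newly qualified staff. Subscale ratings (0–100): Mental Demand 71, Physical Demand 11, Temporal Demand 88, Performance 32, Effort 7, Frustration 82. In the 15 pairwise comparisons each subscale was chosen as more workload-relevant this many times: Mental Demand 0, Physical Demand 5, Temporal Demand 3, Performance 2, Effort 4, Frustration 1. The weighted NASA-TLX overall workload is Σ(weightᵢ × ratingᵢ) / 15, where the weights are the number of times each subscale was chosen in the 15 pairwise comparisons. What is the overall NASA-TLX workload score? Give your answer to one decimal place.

The tallies are the weights (they sum to 15).
Weighted sum = 0·71 + 5·11 + 3·88 + 2·32 + 4·7 + 1·82
            = 0 + 55 + 264 + 64 + 28 + 82 = 493.
Overall workload = 493 / 15 = 32.8667 ≈ 32.9.

32.9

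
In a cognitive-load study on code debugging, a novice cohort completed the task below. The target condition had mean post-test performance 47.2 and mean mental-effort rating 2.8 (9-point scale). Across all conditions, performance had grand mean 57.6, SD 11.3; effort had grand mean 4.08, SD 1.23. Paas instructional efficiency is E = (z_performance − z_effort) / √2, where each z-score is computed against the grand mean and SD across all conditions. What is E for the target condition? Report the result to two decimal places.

0.09

z_performance = (47.2 − 57.6) / 11.3 = -10.4000 / 11.3 = -0.9204.
z_effort = (2.8 − 4.08) / 1.23 = -1.2800 / 1.23 = -1.0407.
z_P − z_E = -0.9204 − (-1.0407) = 0.1203.
E = 0.1203 / √2 = 0.1203 / 1.41421 = 0.0851 ≈ 0.09.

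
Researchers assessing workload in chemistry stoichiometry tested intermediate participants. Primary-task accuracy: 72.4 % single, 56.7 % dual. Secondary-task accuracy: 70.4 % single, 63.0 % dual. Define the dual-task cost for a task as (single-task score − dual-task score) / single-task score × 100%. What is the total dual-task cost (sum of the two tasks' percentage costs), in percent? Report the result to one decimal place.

32.2

Primary cost = (72.4 − 56.7) / 72.4 × 100% = 21.6851%.
Secondary cost = (70.4 − 63.0) / 70.4 × 100% = 10.5114%.
Total = 21.6851% + 10.5114% = 32.1965% ≈ 32.2%.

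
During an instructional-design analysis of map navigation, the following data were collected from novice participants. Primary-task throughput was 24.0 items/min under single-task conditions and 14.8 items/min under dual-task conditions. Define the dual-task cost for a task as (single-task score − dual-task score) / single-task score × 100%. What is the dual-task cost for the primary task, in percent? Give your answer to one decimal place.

Cost = (24.0 − 14.8) / 24.0 × 100%
     = 9.2000 / 24.0 × 100% = 38.3333%.
≈ 38.3%.

38.3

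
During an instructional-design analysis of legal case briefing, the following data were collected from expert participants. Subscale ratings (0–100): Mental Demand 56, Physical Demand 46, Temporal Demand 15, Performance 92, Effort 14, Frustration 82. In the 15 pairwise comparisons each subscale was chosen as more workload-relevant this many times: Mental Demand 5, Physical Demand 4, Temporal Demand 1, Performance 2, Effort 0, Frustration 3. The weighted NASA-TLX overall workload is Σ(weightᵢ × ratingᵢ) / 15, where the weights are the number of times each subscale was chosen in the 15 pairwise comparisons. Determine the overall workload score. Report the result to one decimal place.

60.6

The tallies are the weights (they sum to 15).
Weighted sum = 5·56 + 4·46 + 1·15 + 2·92 + 0·14 + 3·82
            = 280 + 184 + 15 + 184 + 0 + 246 = 909.
Overall workload = 909 / 15 = 60.6000 ≈ 60.6.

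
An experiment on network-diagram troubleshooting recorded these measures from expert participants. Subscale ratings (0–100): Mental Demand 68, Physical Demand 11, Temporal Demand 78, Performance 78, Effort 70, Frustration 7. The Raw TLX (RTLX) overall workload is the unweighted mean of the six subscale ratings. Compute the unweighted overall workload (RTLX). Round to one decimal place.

52.0

Sum of ratings = 68 + 11 + 78 + 78 + 70 + 7 = 312.
RTLX = 312 / 6 = 52.0000 ≈ 52.0.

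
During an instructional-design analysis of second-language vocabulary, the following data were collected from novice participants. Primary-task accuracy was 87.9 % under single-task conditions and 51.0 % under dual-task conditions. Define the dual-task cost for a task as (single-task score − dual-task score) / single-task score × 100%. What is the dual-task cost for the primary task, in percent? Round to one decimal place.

42.0

Cost = (87.9 − 51.0) / 87.9 × 100%
     = 36.9000 / 87.9 × 100% = 41.9795%.
≈ 42.0%.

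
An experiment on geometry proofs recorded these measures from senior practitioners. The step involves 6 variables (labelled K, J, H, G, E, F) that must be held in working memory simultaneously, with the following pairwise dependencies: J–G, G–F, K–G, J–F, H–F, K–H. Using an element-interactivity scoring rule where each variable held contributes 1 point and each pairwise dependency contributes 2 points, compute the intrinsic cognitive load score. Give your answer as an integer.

Count of variables held simultaneously: 6.
Count of pairwise dependencies listed: 6.
Element contribution: 6 × 1 = 6.
Interaction contribution: 6 × 2 = 12.
Intrinsic load = 6 + 12 = 18.

18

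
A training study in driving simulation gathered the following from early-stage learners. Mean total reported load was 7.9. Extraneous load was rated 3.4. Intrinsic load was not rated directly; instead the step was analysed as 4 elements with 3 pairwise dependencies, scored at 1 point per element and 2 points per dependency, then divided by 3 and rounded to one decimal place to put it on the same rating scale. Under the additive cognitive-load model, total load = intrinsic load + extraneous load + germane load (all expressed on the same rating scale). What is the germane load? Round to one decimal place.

Intrinsic (element-interactivity): (4 × 1 + 3 × 2) / 3 = 10 / 3 = 3.3333 → 3.3.
germane load = total − intrinsic − extraneous
             = 7.9 − 3.3 − 3.4 = 1.2.

1.2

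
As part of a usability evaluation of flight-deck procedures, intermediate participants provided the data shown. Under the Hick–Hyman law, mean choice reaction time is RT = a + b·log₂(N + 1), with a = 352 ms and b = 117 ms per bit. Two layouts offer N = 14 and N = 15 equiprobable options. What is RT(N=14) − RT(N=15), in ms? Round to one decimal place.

RT(14) = 352 + 117·log₂(15) = 352 + 117·3.9069 = 809.1073 ms.
RT(15) = 352 + 117·log₂(16) = 352 + 117·4.0000 = 820.0000 ms.
Difference = 809.1073 − 820.0000 = -10.8927 ≈ -10.9 ms.

-10.9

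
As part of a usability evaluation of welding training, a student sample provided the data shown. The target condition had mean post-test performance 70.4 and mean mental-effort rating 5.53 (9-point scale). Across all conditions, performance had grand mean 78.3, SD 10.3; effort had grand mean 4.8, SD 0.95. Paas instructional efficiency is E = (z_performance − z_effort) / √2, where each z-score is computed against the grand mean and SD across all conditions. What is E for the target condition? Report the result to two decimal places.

-1.09

z_performance = (70.4 − 78.3) / 10.3 = -7.9000 / 10.3 = -0.7670.
z_effort = (5.53 − 4.8) / 0.95 = 0.7300 / 0.95 = 0.7684.
z_P − z_E = -0.7670 − 0.7684 = -1.5354.
E = -1.5354 / √2 = -1.5354 / 1.41421 = -1.0857 ≈ -1.09.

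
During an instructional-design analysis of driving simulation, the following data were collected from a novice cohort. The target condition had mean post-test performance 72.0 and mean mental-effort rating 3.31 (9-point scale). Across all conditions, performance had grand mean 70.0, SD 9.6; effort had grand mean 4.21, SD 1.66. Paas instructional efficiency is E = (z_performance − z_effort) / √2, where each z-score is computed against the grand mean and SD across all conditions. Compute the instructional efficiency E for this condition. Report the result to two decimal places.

0.53

z_performance = (72.0 − 70.0) / 9.6 = 2.0000 / 9.6 = 0.2083.
z_effort = (3.31 − 4.21) / 1.66 = -0.9000 / 1.66 = -0.5422.
z_P − z_E = 0.2083 − (-0.5422) = 0.7505.
E = 0.7505 / √2 = 0.7505 / 1.41421 = 0.5307 ≈ 0.53.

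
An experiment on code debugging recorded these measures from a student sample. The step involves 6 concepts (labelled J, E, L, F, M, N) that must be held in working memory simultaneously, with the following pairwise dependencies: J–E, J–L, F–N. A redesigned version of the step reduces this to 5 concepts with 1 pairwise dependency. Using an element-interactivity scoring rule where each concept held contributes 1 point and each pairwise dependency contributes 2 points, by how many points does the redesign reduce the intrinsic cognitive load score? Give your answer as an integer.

Original: 6 × 1 + 3 × 2 = 6 + 6 = 12.
Redesigned: 5 × 1 + 1 × 2 = 5 + 2 = 7.
Reduction = 12 − 7 = 5.

5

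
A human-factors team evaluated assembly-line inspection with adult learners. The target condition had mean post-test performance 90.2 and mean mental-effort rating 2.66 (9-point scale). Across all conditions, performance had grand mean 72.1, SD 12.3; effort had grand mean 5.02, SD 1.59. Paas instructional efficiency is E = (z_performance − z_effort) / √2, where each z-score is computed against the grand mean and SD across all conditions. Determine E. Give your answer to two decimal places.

2.09

z_performance = (90.2 − 72.1) / 12.3 = 18.1000 / 12.3 = 1.4715.
z_effort = (2.66 − 5.02) / 1.59 = -2.3600 / 1.59 = -1.4843.
z_P − z_E = 1.4715 − (-1.4843) = 2.9558.
E = 2.9558 / √2 = 2.9558 / 1.41421 = 2.0901 ≈ 2.09.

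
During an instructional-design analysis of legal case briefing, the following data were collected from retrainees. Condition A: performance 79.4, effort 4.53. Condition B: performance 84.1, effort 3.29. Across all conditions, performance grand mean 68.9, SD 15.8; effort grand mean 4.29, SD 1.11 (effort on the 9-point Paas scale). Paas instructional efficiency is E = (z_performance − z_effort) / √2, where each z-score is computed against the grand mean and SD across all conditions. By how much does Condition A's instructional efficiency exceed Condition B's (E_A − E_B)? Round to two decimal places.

-1.00

Condition A: z_P = (79.4 − 68.9)/15.8 = 0.6646; z_E = (4.53 − 4.29)/1.11 = 0.2162; E_A = (0.6646 − 0.2162)/√2 = 0.3171.
Condition B: z_P = (84.1 − 68.9)/15.8 = 0.9620; z_E = (3.29 − 4.29)/1.11 = -0.9009; E_B = (0.9620 − (-0.9009))/√2 = 1.3173.
E_A − E_B = 0.3171 − 1.3173 = -1.0002 ≈ -1.00.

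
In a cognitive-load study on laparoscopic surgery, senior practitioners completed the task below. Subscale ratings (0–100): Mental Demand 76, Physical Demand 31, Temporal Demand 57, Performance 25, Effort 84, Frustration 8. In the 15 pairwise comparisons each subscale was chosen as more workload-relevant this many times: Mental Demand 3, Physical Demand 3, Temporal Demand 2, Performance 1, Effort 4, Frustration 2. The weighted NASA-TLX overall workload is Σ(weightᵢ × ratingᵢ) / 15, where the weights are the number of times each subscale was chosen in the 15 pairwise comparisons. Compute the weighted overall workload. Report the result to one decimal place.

54.1

The tallies are the weights (they sum to 15).
Weighted sum = 3·76 + 3·31 + 2·57 + 1·25 + 4·84 + 2·8
            = 228 + 93 + 114 + 25 + 336 + 16 = 812.
Overall workload = 812 / 15 = 54.1333 ≈ 54.1.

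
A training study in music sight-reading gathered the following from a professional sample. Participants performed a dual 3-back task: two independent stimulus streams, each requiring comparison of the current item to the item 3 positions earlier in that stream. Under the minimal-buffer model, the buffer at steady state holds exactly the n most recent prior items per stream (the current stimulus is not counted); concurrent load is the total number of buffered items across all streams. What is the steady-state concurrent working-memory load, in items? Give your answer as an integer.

6

Each stream's buffer holds its 3 most recent prior items.
Two independent streams: 2 × 3 = 6 buffered items at steady state.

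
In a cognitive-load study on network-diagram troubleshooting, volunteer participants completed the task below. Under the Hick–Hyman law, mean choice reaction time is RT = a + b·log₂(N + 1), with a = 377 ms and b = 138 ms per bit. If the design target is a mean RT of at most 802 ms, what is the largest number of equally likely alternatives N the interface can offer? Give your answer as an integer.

Set 377 + 138·log₂(N + 1) ≤ 802.
log₂(N + 1) ≤ (802 − 377) / 138 = 3.0797.
N + 1 ≤ 2^3.0797 = 8.4544.
N ≤ 7.4544, so the largest integer N is 7.

7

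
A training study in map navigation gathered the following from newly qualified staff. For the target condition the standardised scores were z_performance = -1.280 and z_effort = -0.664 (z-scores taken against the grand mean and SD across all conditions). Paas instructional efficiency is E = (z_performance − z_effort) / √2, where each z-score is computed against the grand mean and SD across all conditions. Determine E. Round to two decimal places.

-0.44

z_P − z_E = -1.280 − (-0.664) = -0.6160.
E = -0.6160 / √2 = -0.6160 / 1.41421 = -0.4356 ≈ -0.44.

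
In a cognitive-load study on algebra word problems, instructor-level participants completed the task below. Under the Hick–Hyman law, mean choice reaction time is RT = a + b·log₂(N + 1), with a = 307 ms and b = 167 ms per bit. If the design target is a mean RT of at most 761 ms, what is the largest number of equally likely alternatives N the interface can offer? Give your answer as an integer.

Set 307 + 167·log₂(N + 1) ≤ 761.
log₂(N + 1) ≤ (761 − 307) / 167 = 2.7186.
N + 1 ≤ 2^2.7186 = 6.5823.
N ≤ 5.5823, so the largest integer N is 5.

5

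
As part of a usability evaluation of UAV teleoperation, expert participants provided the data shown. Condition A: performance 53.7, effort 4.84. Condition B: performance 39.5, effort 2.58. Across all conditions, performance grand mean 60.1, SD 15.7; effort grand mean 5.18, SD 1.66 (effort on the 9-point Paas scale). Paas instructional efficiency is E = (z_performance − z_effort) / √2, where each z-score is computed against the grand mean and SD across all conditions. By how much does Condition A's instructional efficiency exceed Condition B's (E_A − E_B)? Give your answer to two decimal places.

-0.32

Condition A: z_P = (53.7 − 60.1)/15.7 = -0.4076; z_E = (4.84 − 5.18)/1.66 = -0.2048; E_A = (-0.4076 − (-0.2048))/√2 = -0.1434.
Condition B: z_P = (39.5 − 60.1)/15.7 = -1.3121; z_E = (2.58 − 5.18)/1.66 = -1.5663; E_B = (-1.3121 − (-1.5663))/√2 = 0.1797.
E_A − E_B = -0.1434 − 0.1797 = -0.3231 ≈ -0.32.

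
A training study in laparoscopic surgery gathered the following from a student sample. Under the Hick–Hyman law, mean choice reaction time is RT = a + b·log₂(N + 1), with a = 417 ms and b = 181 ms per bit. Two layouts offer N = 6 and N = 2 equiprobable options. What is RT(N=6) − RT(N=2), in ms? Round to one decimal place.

221.3

RT(6) = 417 + 181·log₂(7) = 417 + 181·2.8074 = 925.1394 ms.
RT(2) = 417 + 181·log₂(3) = 417 + 181·1.5850 = 703.8850 ms.
Difference = 925.1394 − 703.8850 = 221.2544 ≈ 221.3 ms.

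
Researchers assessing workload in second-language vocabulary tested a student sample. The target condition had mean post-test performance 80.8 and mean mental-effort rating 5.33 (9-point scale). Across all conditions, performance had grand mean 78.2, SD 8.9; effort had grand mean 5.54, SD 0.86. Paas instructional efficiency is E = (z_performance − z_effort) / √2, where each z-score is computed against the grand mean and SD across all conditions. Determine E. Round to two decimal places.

0.38

z_performance = (80.8 − 78.2) / 8.9 = 2.6000 / 8.9 = 0.2921.
z_effort = (5.33 − 5.54) / 0.86 = -0.2100 / 0.86 = -0.2442.
z_P − z_E = 0.2921 − (-0.2442) = 0.5363.
E = 0.5363 / √2 = 0.5363 / 1.41421 = 0.3792 ≈ 0.38.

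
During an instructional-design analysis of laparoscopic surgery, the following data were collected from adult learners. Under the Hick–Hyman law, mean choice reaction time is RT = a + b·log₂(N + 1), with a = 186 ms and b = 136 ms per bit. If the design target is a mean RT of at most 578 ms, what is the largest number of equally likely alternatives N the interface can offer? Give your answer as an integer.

Set 186 + 136·log₂(N + 1) ≤ 578.
log₂(N + 1) ≤ (578 − 186) / 136 = 2.8824.
N + 1 ≤ 2^2.8824 = 7.3738.
N ≤ 6.3738, so the largest integer N is 6.

6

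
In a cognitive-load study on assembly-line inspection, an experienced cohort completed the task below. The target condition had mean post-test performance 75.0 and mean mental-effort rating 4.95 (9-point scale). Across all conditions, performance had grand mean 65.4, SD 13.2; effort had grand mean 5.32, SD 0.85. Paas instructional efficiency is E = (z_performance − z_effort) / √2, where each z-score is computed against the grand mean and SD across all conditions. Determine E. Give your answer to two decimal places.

0.82

z_performance = (75.0 − 65.4) / 13.2 = 9.6000 / 13.2 = 0.7273.
z_effort = (4.95 − 5.32) / 0.85 = -0.3700 / 0.85 = -0.4353.
z_P − z_E = 0.7273 − (-0.4353) = 1.1626.
E = 1.1626 / √2 = 1.1626 / 1.41421 = 0.8221 ≈ 0.82.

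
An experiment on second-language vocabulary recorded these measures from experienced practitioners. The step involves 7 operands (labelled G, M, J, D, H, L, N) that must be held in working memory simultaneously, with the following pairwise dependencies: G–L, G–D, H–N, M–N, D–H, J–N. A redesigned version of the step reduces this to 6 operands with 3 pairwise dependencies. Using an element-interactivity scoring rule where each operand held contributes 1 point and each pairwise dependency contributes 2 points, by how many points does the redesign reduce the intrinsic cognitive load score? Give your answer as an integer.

Original: 7 × 1 + 6 × 2 = 7 + 12 = 19.
Redesigned: 6 × 1 + 3 × 2 = 6 + 6 = 12.
Reduction = 19 − 12 = 7.

7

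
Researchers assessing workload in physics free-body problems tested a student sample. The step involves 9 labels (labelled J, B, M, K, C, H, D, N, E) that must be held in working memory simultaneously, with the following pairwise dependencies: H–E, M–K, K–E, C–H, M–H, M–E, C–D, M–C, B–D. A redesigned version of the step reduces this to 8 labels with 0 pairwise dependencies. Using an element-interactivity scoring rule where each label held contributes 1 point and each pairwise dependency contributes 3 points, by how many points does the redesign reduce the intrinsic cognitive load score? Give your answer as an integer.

28

Original: 9 × 1 + 9 × 3 = 9 + 27 = 36.
Redesigned: 8 × 1 + 0 × 3 = 8 + 0 = 8.
Reduction = 36 − 8 = 28.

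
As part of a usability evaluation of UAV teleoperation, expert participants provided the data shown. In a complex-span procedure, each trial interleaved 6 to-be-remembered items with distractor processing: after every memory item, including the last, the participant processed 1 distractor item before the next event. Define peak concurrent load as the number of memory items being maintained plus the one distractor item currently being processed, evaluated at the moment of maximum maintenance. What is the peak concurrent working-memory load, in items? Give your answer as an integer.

7

Maintenance is greatest during the distractor(s) after memory item 6: all 6 memory items are being held.
One distractor item is concurrently being processed.
Peak concurrent load = 6 + 1 = 7 items.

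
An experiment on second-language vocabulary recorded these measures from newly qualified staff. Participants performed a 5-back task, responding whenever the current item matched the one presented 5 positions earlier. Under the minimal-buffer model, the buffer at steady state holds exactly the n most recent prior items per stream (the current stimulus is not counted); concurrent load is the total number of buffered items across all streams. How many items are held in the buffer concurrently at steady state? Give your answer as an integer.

5

The buffer holds the 5 most recent prior items.
Steady-state concurrent load = 5 items.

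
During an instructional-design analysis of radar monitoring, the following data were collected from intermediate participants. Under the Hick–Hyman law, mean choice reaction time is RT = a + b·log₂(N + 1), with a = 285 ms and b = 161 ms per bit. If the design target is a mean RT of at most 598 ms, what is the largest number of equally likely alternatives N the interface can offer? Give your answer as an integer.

2

Set 285 + 161·log₂(N + 1) ≤ 598.
log₂(N + 1) ≤ (598 − 285) / 161 = 1.9441.
N + 1 ≤ 2^1.9441 = 3.8480.
N ≤ 2.8480, so the largest integer N is 2.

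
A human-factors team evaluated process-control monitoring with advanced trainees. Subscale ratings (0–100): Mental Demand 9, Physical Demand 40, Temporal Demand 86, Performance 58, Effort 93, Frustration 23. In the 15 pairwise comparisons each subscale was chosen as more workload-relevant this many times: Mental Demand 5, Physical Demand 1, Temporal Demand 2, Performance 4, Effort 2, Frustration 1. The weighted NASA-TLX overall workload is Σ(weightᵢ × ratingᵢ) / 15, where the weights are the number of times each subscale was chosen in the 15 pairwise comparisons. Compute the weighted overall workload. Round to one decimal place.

46.5

The tallies are the weights (they sum to 15).
Weighted sum = 5·9 + 1·40 + 2·86 + 4·58 + 2·93 + 1·23
            = 45 + 40 + 172 + 232 + 186 + 23 = 698.
Overall workload = 698 / 15 = 46.5333 ≈ 46.5.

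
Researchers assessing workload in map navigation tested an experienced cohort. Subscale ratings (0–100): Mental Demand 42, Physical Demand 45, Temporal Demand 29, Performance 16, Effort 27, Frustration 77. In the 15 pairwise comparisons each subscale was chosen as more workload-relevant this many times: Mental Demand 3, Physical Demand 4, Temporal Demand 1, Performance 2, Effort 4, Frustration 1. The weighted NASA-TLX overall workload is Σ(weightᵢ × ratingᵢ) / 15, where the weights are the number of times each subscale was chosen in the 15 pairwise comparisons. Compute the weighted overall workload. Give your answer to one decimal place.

The tallies are the weights (they sum to 15).
Weighted sum = 3·42 + 4·45 + 1·29 + 2·16 + 4·27 + 1·77
            = 126 + 180 + 29 + 32 + 108 + 77 = 552.
Overall workload = 552 / 15 = 36.8000 ≈ 36.8.

36.8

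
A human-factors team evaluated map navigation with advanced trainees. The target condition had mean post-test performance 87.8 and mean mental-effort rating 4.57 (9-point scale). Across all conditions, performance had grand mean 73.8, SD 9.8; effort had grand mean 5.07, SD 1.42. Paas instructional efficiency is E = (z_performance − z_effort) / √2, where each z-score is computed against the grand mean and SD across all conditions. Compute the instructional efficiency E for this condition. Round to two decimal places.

z_performance = (87.8 − 73.8) / 9.8 = 14.0000 / 9.8 = 1.4286.
z_effort = (4.57 − 5.07) / 1.42 = -0.5000 / 1.42 = -0.3521.
z_P − z_E = 1.4286 − (-0.3521) = 1.7807.
E = 1.7807 / √2 = 1.7807 / 1.41421 = 1.2591 ≈ 1.26.

1.26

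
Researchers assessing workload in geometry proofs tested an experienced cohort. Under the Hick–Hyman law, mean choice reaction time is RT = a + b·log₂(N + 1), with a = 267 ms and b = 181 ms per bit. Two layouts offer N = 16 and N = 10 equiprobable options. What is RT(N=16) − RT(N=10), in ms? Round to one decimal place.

113.7

RT(16) = 267 + 181·log₂(17) = 267 + 181·4.0875 = 1006.8375 ms.
RT(10) = 267 + 181·log₂(11) = 267 + 181·3.4594 = 893.1514 ms.
Difference = 1006.8375 − 893.1514 = 113.6861 ≈ 113.7 ms.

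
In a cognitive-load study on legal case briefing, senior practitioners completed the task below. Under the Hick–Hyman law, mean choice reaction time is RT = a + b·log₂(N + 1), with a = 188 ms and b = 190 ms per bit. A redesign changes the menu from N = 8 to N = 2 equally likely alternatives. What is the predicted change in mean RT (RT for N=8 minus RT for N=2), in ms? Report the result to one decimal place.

301.1

RT(8) = 188 + 190·log₂(9) = 188 + 190·3.1699 = 790.2810 ms.
RT(2) = 188 + 190·log₂(3) = 188 + 190·1.5850 = 489.1500 ms.
Difference = 790.2810 − 489.1500 = 301.1310 ≈ 301.1 ms.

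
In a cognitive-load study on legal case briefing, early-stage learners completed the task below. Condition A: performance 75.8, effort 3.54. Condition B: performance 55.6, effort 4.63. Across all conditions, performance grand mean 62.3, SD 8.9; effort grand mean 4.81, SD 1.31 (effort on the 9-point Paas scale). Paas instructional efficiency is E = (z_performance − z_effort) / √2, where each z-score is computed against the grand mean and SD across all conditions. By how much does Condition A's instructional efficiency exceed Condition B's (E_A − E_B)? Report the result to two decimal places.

2.19

Condition A: z_P = (75.8 − 62.3)/8.9 = 1.5169; z_E = (3.54 − 4.81)/1.31 = -0.9695; E_A = (1.5169 − (-0.9695))/√2 = 1.7582.
Condition B: z_P = (55.6 − 62.3)/8.9 = -0.7528; z_E = (4.63 − 4.81)/1.31 = -0.1374; E_B = (-0.7528 − (-0.1374))/√2 = -0.4352.
E_A − E_B = 1.7582 − (-0.4352) = 2.1934 ≈ 2.19.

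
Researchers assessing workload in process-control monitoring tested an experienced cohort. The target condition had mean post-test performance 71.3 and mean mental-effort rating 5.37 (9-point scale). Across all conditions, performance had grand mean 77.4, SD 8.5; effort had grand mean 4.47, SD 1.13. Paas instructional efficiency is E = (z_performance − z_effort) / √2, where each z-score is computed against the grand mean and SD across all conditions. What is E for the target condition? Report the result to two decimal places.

z_performance = (71.3 − 77.4) / 8.5 = -6.1000 / 8.5 = -0.7176.
z_effort = (5.37 − 4.47) / 1.13 = 0.9000 / 1.13 = 0.7965.
z_P − z_E = -0.7176 − 0.7965 = -1.5141.
E = -1.5141 / √2 = -1.5141 / 1.41421 = -1.0706 ≈ -1.07.

-1.07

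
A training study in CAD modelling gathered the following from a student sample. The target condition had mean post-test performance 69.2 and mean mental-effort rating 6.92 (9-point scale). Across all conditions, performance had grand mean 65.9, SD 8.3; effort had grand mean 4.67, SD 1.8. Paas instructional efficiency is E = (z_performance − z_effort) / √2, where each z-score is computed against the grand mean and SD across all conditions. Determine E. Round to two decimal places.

-0.60

z_performance = (69.2 − 65.9) / 8.3 = 3.3000 / 8.3 = 0.3976.
z_effort = (6.92 − 4.67) / 1.8 = 2.2500 / 1.8 = 1.2500.
z_P − z_E = 0.3976 − 1.2500 = -0.8524.
E = -0.8524 / √2 = -0.8524 / 1.41421 = -0.6027 ≈ -0.60.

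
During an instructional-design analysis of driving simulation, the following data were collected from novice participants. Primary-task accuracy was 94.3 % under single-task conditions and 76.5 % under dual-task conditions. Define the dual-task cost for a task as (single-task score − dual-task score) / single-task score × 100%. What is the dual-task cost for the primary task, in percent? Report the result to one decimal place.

18.9

Cost = (94.3 − 76.5) / 94.3 × 100%
     = 17.8000 / 94.3 × 100% = 18.8759%.
≈ 18.9%.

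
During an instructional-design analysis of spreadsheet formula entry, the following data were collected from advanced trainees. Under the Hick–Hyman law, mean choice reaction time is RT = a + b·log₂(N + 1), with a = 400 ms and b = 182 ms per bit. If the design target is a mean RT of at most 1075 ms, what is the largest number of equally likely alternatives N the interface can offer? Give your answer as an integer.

12

Set 400 + 182·log₂(N + 1) ≤ 1075.
log₂(N + 1) ≤ (1075 − 400) / 182 = 3.7088.
N + 1 ≤ 2^3.7088 = 13.0756.
N ≤ 12.0756, so the largest integer N is 12.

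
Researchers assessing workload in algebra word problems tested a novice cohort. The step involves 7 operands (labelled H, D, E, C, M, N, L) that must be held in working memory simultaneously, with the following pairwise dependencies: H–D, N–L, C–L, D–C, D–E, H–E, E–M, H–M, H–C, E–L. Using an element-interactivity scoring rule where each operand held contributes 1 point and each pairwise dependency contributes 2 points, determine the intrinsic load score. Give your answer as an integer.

Count of operands held simultaneously: 7.
Count of pairwise dependencies listed: 10.
Element contribution: 7 × 1 = 7.
Interaction contribution: 10 × 2 = 20.
Intrinsic load = 7 + 20 = 27.

27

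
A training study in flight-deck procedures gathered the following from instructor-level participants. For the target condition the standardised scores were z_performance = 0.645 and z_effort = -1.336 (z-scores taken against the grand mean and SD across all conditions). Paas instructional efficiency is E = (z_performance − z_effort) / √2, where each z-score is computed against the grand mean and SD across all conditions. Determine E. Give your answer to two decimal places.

1.40

z_P − z_E = 0.645 − (-1.336) = 1.9810.
E = 1.9810 / √2 = 1.9810 / 1.41421 = 1.4008 ≈ 1.40.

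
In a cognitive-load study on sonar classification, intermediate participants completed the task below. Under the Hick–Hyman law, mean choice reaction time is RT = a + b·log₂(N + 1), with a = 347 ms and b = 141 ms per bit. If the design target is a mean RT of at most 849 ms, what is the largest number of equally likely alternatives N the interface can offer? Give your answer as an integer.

10

Set 347 + 141·log₂(N + 1) ≤ 849.
log₂(N + 1) ≤ (849 − 347) / 141 = 3.5603.
N + 1 ≤ 2^3.5603 = 11.7966.
N ≤ 10.7966, so the largest integer N is 10.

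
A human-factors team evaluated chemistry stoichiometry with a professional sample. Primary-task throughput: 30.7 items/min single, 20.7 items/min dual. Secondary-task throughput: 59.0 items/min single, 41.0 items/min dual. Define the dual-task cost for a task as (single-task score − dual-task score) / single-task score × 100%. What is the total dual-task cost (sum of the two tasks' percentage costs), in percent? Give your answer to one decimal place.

63.1

Primary cost = (30.7 − 20.7) / 30.7 × 100% = 32.5733%.
Secondary cost = (59.0 − 41.0) / 59.0 × 100% = 30.5085%.
Total = 32.5733% + 30.5085% = 63.0818% ≈ 63.1%.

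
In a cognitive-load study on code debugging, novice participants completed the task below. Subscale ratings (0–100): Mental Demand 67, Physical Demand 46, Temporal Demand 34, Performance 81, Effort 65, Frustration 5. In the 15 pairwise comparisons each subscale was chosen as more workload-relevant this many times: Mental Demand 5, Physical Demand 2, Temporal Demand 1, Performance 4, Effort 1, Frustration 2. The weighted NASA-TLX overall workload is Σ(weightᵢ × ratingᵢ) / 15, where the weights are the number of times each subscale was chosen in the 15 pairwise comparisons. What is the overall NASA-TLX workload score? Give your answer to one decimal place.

57.3

The tallies are the weights (they sum to 15).
Weighted sum = 5·67 + 2·46 + 1·34 + 4·81 + 1·65 + 2·5
            = 335 + 92 + 34 + 324 + 65 + 10 = 860.
Overall workload = 860 / 15 = 57.3333 ≈ 57.3.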